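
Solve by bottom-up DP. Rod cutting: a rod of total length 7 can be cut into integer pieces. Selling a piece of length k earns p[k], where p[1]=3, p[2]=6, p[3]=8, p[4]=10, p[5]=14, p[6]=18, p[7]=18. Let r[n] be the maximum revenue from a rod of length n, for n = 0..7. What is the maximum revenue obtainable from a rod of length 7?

21

   n    0    1    2    3    4    5    6    7
r[n]    0    3    6    9   12   15   18   21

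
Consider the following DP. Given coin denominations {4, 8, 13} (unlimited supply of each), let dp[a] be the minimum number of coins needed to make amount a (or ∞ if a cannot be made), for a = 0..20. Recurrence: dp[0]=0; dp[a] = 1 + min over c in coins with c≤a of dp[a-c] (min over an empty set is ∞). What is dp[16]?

 a  0  1  2  3  4  5  6  7  8  9 10 11 12 13 14 15 16 17 18 19 20
dp  0  -  -  -  1  -  -  -  1  -  -  -  2  1  -  -  2  2  -  -  3
(- denotes ∞ / unreachable)

2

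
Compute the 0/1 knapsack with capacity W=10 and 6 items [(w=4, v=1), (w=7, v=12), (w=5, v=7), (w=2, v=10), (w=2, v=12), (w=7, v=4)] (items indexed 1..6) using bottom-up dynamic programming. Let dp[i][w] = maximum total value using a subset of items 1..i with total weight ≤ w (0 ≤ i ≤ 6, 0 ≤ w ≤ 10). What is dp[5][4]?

i\w   0   1   2   3   4   5   6   7   8   9  10
  0   0   0   0   0   0   0   0   0   0   0   0
  1   0   0   0   0   1   1   1   1   1   1   1
  2   0   0   0   0   1   1   1  12  12  12  12
  3   0   0   0   0   1   7   7  12  12  12  12
  4   0   0  10  10  10  10  11  17  17  22  22
  5   0   0  12  12  22  22  22  22  23  29  29
  6   0   0  12  12  22  22  22  22  23  29  29

22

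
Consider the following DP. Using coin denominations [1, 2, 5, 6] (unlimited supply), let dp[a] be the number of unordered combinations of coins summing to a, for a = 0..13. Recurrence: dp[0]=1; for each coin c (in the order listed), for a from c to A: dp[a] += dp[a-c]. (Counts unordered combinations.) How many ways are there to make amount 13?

after  coin     0     1     2     3     4     5     6     7     8     9    10    11    12    13
          1     1     1     1     1     1     1     1     1     1     1     1     1     1     1
          2     1     1     2     2     3     3     4     4     5     5     6     6     7     7
          5     1     1     2     2     3     4     5     6     7     8    10    11    13    14
          6     1     1     2     2     3     4     6     7     9    10    13    15    19    21

21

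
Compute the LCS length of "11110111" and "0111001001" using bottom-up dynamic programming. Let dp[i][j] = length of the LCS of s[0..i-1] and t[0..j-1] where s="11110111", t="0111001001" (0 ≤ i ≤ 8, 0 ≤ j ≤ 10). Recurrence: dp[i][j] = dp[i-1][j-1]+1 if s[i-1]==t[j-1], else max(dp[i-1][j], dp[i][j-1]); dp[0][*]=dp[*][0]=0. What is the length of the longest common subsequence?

   ''  0  1  1  1  0  0  1  0  0  1
''  0  0  0  0  0  0  0  0  0  0  0
 1  0  0  1  1  1  1  1  1  1  1  1
 1  0  0  1  2  2  2  2  2  2  2  2
 1  0  0  1  2  3  3  3  3  3  3  3
 1  0  0  1  2  3  3  3  4  4  4  4
 0  0  1  1  2  3  4  4  4  5  5  5
 1  0  1  2  2  3  4  4  5  5  5  6
 1  0  1  2  3  3  4  4  5  5  5  6
 1  0  1  2  3  4  4  4  5  5  5  6

6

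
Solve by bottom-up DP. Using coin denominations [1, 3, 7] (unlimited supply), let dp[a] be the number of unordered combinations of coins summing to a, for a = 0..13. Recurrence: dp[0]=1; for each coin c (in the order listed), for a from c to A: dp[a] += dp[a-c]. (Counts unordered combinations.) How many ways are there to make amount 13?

after  coin     0     1     2     3     4     5     6     7     8     9    10    11    12    13
          1     1     1     1     1     1     1     1     1     1     1     1     1     1     1
          3     1     1     1     2     2     2     3     3     3     4     4     4     5     5
          7     1     1     1     2     2     2     3     4     4     5     6     6     7     8

8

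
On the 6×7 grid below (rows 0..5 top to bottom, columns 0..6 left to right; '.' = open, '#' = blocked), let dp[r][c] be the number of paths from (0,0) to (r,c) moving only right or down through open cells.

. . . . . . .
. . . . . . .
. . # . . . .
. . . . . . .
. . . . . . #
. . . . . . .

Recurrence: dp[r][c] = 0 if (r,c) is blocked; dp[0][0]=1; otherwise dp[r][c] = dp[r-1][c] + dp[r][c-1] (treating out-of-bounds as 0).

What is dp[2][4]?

9

r\c   0   1   2   3   4   5   6
  0   1   1   1   1   1   1   1
  1   1   2   3   4   5   6   7
  2   1   3   0   4   9  15  22
  3   1   4   4   8  17  32  54
  4   1   5   9  17  34  66   0
  5   1   6  15  32  66 132 132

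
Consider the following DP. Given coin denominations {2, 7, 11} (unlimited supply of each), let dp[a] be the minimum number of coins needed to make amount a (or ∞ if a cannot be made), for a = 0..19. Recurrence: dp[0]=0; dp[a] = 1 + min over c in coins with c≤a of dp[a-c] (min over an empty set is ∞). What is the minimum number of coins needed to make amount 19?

5

 a  0  1  2  3  4  5  6  7  8  9 10 11 12 13 14 15 16 17 18 19
dp  0  -  1  -  2  -  3  1  4  2  5  1  6  2  2  3  3  4  2  5
(- denotes ∞ / unreachable)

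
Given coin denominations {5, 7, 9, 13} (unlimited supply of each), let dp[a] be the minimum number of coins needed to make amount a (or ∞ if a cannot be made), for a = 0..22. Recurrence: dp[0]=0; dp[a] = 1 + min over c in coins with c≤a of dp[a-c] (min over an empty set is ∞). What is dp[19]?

 a  0  1  2  3  4  5  6  7  8  9 10 11 12 13 14 15 16 17 18 19 20 21 22
dp  0  -  -  -  -  1  -  1  -  1  2  -  2  1  2  3  2  3  2  3  2  3  2
(- denotes ∞ / unreachable)

3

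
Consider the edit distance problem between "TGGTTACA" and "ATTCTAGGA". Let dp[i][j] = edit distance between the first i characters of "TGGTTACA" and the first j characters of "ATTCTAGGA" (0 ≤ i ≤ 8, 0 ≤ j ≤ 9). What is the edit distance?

   ''  A  T  T  C  T  A  G  G  A
''  0  1  2  3  4  5  6  7  8  9
 T  1  1  1  2  3  4  5  6  7  8
 G  2  2  2  2  3  4  5  5  6  7
 G  3  3  3  3  3  4  5  5  5  6
 T  4  4  3  3  4  3  4  5  6  6
 T  5  5  4  3  4  4  4  5  6  7
 A  6  5  5  4  4  5  4  5  6  6
 C  7  6  6  5  4  5  5  5  6  7
 A  8  7  7  6  5  5  5  6  6  6

6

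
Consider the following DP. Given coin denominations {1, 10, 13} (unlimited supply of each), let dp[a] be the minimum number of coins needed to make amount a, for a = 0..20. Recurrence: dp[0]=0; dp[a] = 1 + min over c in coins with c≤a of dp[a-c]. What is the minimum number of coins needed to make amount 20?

 a  0  1  2  3  4  5  6  7  8  9 10 11 12 13 14 15 16 17 18 19 20
dp  0  1  2  3  4  5  6  7  8  9  1  2  3  1  2  3  4  5  6  7  2

2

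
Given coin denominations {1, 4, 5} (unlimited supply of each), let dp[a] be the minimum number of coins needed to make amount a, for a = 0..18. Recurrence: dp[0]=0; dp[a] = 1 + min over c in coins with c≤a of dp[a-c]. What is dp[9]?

 a  0  1  2  3  4  5  6  7  8  9 10 11 12 13 14 15 16 17 18
dp  0  1  2  3  1  1  2  3  2  2  2  3  3  3  3  3  4  4  4

2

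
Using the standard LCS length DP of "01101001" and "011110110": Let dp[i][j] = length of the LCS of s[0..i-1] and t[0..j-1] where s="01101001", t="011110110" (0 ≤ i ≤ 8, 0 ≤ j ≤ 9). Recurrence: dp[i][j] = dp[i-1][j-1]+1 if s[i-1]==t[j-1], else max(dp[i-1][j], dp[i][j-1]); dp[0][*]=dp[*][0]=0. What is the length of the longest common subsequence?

6

   ''  0  1  1  1  1  0  1  1  0
''  0  0  0  0  0  0  0  0  0  0
 0  0  1  1  1  1  1  1  1  1  1
 1  0  1  2  2  2  2  2  2  2  2
 1  0  1  2  3  3  3  3  3  3  3
 0  0  1  2  3  3  3  4  4  4  4
 1  0  1  2  3  4  4  4  5  5  5
 0  0  1  2  3  4  4  5  5  5  6
 0  0  1  2  3  4  4  5  5  5  6
 1  0  1  2  3  4  5  5  6  6  6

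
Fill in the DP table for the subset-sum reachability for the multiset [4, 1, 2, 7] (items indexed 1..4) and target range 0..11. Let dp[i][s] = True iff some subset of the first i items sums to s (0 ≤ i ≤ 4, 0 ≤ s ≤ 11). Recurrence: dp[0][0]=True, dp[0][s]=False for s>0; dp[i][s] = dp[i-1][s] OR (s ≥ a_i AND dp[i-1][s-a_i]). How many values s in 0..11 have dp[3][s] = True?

i\s   0   1   2   3   4   5   6   7   8   9  10  11
  0   T   F   F   F   F   F   F   F   F   F   F   F
  1   T   F   F   F   T   F   F   F   F   F   F   F
  2   T   T   F   F   T   T   F   F   F   F   F   F
  3   T   T   T   T   T   T   T   T   F   F   F   F
  4   T   T   T   T   T   T   T   T   T   T   T   T

8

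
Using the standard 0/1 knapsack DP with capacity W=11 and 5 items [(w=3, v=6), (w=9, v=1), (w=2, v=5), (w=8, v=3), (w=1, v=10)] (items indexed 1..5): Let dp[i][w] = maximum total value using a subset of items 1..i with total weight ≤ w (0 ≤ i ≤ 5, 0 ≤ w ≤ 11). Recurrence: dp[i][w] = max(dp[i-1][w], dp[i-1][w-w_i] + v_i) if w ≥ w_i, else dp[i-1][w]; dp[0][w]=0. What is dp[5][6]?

21

i\w   0   1   2   3   4   5   6   7   8   9  10  11
  0   0   0   0   0   0   0   0   0   0   0   0   0
  1   0   0   0   6   6   6   6   6   6   6   6   6
  2   0   0   0   6   6   6   6   6   6   6   6   6
  3   0   0   5   6   6  11  11  11  11  11  11  11
  4   0   0   5   6   6  11  11  11  11  11  11  11
  5   0  10  10  15  16  16  21  21  21  21  21  21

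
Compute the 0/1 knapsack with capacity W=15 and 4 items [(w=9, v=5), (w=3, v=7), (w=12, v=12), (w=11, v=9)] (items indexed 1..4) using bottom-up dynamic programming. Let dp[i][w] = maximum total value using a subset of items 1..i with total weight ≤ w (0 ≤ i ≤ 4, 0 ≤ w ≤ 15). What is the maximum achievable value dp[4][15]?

19

i\w   0   1   2   3   4   5   6   7   8   9  10  11  12  13  14  15
  0   0   0   0   0   0   0   0   0   0   0   0   0   0   0   0   0
  1   0   0   0   0   0   0   0   0   0   5   5   5   5   5   5   5
  2   0   0   0   7   7   7   7   7   7   7   7   7  12  12  12  12
  3   0   0   0   7   7   7   7   7   7   7   7   7  12  12  12  19
  4   0   0   0   7   7   7   7   7   7   7   7   9  12  12  16  19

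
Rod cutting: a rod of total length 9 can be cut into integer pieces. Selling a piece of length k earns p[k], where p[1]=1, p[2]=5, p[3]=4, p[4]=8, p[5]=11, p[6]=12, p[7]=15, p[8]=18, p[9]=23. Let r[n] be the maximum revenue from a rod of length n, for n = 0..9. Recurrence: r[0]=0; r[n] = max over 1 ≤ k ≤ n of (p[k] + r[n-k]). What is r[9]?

23

   n    0    1    2    3    4    5    6    7    8    9
r[n]    0    1    5    6   10   11   15   16   20   23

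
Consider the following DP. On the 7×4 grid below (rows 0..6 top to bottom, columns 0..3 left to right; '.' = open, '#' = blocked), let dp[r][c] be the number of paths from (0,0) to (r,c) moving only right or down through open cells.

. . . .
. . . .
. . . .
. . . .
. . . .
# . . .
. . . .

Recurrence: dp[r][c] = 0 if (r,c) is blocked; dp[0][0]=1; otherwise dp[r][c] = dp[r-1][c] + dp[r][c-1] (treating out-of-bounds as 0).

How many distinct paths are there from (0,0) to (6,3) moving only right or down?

80

r\c   0   1   2   3
  0   1   1   1   1
  1   1   2   3   4
  2   1   3   6  10
  3   1   4  10  20
  4   1   5  15  35
  5   0   5  20  55
  6   0   5  25  80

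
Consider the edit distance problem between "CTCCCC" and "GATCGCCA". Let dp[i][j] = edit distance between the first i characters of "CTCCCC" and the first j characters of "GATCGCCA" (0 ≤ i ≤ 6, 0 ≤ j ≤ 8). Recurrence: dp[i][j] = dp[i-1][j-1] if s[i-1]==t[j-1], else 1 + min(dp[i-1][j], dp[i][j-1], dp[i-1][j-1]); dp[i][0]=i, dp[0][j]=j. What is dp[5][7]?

   ''  G  A  T  C  G  C  C  A
''  0  1  2  3  4  5  6  7  8
 C  1  1  2  3  3  4  5  6  7
 T  2  2  2  2  3  4  5  6  7
 C  3  3  3  3  2  3  4  5  6
 C  4  4  4  4  3  3  3  4  5
 C  5  5  5  5  4  4  3  3  4
 C  6  6  6  6  5  5  4  3  4

3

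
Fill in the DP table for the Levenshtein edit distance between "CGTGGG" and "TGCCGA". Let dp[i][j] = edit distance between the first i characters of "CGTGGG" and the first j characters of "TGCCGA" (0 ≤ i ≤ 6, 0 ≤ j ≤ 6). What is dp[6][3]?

   ''  T  G  C  C  G  A
''  0  1  2  3  4  5  6
 C  1  1  2  2  3  4  5
 G  2  2  1  2  3  3  4
 T  3  2  2  2  3  4  4
 G  4  3  2  3  3  3  4
 G  5  4  3  3  4  3  4
 G  6  5  4  4  4  4  4

4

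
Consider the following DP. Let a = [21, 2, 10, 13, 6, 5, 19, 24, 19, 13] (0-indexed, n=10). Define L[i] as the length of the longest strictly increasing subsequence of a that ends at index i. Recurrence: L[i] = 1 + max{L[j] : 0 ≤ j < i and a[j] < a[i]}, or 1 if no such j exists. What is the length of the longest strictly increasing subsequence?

5

   i    0    1    2    3    4    5    6    7    8    9
a[i]   21    2   10   13    6    5   19   24   19   13
L[i]    1    1    2    3    2    2    4    5    4    3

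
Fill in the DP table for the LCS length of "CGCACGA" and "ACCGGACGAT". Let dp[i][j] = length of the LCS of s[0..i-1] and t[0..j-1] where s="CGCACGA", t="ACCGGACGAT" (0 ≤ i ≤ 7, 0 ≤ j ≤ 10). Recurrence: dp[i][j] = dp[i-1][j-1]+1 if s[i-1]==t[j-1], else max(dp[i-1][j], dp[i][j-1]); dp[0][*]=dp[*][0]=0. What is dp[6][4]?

3

   ''  A  C  C  G  G  A  C  G  A  T
''  0  0  0  0  0  0  0  0  0  0  0
 C  0  0  1  1  1  1  1  1  1  1  1
 G  0  0  1  1  2  2  2  2  2  2  2
 C  0  0  1  2  2  2  2  3  3  3  3
 A  0  1  1  2  2  2  3  3  3  4  4
 C  0  1  2  2  2  2  3  4  4  4  4
 G  0  1  2  2  3  3  3  4  5  5  5
 A  0  1  2  2  3  3  4  4  5  6  6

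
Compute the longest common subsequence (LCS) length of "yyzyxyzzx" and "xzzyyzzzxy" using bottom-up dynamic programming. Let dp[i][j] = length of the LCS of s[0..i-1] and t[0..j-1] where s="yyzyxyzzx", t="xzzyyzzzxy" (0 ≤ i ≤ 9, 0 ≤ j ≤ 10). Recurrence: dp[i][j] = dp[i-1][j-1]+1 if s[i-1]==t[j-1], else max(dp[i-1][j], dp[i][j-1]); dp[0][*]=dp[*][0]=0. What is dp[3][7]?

   ''  x  z  z  y  y  z  z  z  x  y
''  0  0  0  0  0  0  0  0  0  0  0
 y  0  0  0  0  1  1  1  1  1  1  1
 y  0  0  0  0  1  2  2  2  2  2  2
 z  0  0  1  1  1  2  3  3  3  3  3
 y  0  0  1  1  2  2  3  3  3  3  4
 x  0  1  1  1  2  2  3  3  3  4  4
 y  0  1  1  1  2  3  3  3  3  4  5
 z  0  1  2  2  2  3  4  4  4  4  5
 z  0  1  2  3  3  3  4  5  5  5  5
 x  0  1  2  3  3  3  4  5  5  6  6

3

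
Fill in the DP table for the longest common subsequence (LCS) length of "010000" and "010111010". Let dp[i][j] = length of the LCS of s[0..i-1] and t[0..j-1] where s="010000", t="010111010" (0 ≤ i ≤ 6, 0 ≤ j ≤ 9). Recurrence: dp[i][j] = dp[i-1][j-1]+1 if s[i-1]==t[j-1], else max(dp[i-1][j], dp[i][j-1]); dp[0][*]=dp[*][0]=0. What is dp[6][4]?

   ''  0  1  0  1  1  1  0  1  0
''  0  0  0  0  0  0  0  0  0  0
 0  0  1  1  1  1  1  1  1  1  1
 1  0  1  2  2  2  2  2  2  2  2
 0  0  1  2  3  3  3  3  3  3  3
 0  0  1  2  3  3  3  3  4  4  4
 0  0  1  2  3  3  3  3  4  4  5
 0  0  1  2  3  3  3  3  4  4  5

3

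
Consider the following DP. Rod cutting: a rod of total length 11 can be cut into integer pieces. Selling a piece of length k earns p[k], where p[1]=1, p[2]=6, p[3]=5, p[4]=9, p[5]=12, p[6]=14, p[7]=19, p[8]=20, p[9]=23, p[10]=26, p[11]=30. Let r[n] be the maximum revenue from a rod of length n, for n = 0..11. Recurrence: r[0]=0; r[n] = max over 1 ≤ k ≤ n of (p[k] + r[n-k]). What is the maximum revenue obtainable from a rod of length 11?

   n    0    1    2    3    4    5    6    7    8    9   10   11
r[n]    0    1    6    7   12   13   18   19   24   25   30   31

31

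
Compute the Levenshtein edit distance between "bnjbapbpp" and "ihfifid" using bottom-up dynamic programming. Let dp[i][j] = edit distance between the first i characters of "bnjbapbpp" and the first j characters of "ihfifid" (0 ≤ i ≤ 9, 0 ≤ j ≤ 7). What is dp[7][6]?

7

   ''  i  h  f  i  f  i  d
''  0  1  2  3  4  5  6  7
 b  1  1  2  3  4  5  6  7
 n  2  2  2  3  4  5  6  7
 j  3  3  3  3  4  5  6  7
 b  4  4  4  4  4  5  6  7
 a  5  5  5  5  5  5  6  7
 p  6  6  6  6  6  6  6  7
 b  7  7  7  7  7  7  7  7
 p  8  8  8  8  8  8  8  8
 p  9  9  9  9  9  9  9  9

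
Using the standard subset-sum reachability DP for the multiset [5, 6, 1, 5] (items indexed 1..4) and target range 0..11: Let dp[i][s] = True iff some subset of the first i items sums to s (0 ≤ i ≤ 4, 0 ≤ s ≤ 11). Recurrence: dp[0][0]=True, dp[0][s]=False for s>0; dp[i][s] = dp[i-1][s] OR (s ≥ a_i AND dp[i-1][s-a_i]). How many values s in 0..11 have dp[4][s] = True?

i\s   0   1   2   3   4   5   6   7   8   9  10  11
  0   T   F   F   F   F   F   F   F   F   F   F   F
  1   T   F   F   F   F   T   F   F   F   F   F   F
  2   T   F   F   F   F   T   T   F   F   F   F   T
  3   T   T   F   F   F   T   T   T   F   F   F   T
  4   T   T   F   F   F   T   T   T   F   F   T   T

7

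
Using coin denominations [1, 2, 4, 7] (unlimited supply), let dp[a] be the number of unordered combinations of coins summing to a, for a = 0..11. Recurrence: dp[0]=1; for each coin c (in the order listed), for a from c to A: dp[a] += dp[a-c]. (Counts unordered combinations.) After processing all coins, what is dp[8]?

after  coin     0     1     2     3     4     5     6     7     8     9    10    11
          1     1     1     1     1     1     1     1     1     1     1     1     1
          2     1     1     2     2     3     3     4     4     5     5     6     6
          4     1     1     2     2     4     4     6     6     9     9    12    12
          7     1     1     2     2     4     4     6     7    10    11    14    16

10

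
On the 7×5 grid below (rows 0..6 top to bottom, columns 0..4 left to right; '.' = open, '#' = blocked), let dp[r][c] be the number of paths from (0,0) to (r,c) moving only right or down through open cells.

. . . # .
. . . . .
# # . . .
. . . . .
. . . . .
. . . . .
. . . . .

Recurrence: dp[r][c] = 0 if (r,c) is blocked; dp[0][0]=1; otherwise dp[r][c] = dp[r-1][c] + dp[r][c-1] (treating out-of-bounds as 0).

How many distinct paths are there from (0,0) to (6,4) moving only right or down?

r\c   0   1   2   3   4
  0   1   1   1   0   0
  1   1   2   3   3   3
  2   0   0   3   6   9
  3   0   0   3   9  18
  4   0   0   3  12  30
  5   0   0   3  15  45
  6   0   0   3  18  63

63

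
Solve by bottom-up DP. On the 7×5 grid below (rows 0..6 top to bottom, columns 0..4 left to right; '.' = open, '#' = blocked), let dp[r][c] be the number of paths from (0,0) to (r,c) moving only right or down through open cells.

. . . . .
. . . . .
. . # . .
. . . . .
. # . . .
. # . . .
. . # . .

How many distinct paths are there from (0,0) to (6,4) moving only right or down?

61

r\c   0   1   2   3   4
  0   1   1   1   1   1
  1   1   2   3   4   5
  2   1   3   0   4   9
  3   1   4   4   8  17
  4   1   0   4  12  29
  5   1   0   4  16  45
  6   1   1   0  16  61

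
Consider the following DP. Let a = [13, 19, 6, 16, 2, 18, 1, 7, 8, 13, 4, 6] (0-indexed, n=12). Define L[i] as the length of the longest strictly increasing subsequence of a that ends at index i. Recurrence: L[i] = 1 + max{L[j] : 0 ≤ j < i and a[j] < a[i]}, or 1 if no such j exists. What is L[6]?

   i    0    1    2    3    4    5    6    7    8    9   10   11
a[i]   13   19    6   16    2   18    1    7    8   13    4    6
L[i]    1    2    1    2    1    3    1    2    3    4    2    3

1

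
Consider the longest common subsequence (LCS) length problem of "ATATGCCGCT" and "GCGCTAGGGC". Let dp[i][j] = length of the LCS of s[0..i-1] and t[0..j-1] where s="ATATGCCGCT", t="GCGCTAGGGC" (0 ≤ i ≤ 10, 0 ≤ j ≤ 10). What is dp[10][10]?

5

   ''  G  C  G  C  T  A  G  G  G  C
''  0  0  0  0  0  0  0  0  0  0  0
 A  0  0  0  0  0  0  1  1  1  1  1
 T  0  0  0  0  0  1  1  1  1  1  1
 A  0  0  0  0  0  1  2  2  2  2  2
 T  0  0  0  0  0  1  2  2  2  2  2
 G  0  1  1  1  1  1  2  3  3  3  3
 C  0  1  2  2  2  2  2  3  3  3  4
 C  0  1  2  2  3  3  3  3  3  3  4
 G  0  1  2  3  3  3  3  4  4  4  4
 C  0  1  2  3  4  4  4  4  4  4  5
 T  0  1  2  3  4  5  5  5  5  5  5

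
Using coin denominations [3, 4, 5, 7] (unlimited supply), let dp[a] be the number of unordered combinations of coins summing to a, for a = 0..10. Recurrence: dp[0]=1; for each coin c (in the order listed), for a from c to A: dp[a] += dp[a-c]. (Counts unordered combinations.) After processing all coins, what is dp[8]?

after  coin     0     1     2     3     4     5     6     7     8     9    10
          3     1     0     0     1     0     0     1     0     0     1     0
          4     1     0     0     1     1     0     1     1     1     1     1
          5     1     0     0     1     1     1     1     1     2     2     2
          7     1     0     0     1     1     1     1     2     2     2     3

2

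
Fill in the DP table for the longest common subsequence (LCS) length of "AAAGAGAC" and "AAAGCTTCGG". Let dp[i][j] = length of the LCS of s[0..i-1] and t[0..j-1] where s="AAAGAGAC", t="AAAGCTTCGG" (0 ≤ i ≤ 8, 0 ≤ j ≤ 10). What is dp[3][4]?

   ''  A  A  A  G  C  T  T  C  G  G
''  0  0  0  0  0  0  0  0  0  0  0
 A  0  1  1  1  1  1  1  1  1  1  1
 A  0  1  2  2  2  2  2  2  2  2  2
 A  0  1  2  3  3  3  3  3  3  3  3
 G  0  1  2  3  4  4  4  4  4  4  4
 A  0  1  2  3  4  4  4  4  4  4  4
 G  0  1  2  3  4  4  4  4  4  5  5
 A  0  1  2  3  4  4  4  4  4  5  5
 C  0  1  2  3  4  5  5  5  5  5  5

3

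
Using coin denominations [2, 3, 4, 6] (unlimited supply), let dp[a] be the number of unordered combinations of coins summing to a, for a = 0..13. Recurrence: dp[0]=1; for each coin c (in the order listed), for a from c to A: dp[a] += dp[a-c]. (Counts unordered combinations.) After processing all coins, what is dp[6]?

after  coin     0     1     2     3     4     5     6     7     8     9    10    11    12    13
          2     1     0     1     0     1     0     1     0     1     0     1     0     1     0
          3     1     0     1     1     1     1     2     1     2     2     2     2     3     2
          4     1     0     1     1     2     1     3     2     4     3     5     4     7     5
          6     1     0     1     1     2     1     4     2     5     4     7     5    11     7

4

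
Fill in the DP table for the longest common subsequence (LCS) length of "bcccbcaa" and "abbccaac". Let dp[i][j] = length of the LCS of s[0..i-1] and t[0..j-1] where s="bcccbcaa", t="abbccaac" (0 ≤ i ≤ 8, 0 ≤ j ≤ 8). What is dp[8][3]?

   ''  a  b  b  c  c  a  a  c
''  0  0  0  0  0  0  0  0  0
 b  0  0  1  1  1  1  1  1  1
 c  0  0  1  1  2  2  2  2  2
 c  0  0  1  1  2  3  3  3  3
 c  0  0  1  1  2  3  3  3  4
 b  0  0  1  2  2  3  3  3  4
 c  0  0  1  2  3  3  3  3  4
 a  0  1  1  2  3  3  4  4  4
 a  0  1  1  2  3  3  4  5  5

2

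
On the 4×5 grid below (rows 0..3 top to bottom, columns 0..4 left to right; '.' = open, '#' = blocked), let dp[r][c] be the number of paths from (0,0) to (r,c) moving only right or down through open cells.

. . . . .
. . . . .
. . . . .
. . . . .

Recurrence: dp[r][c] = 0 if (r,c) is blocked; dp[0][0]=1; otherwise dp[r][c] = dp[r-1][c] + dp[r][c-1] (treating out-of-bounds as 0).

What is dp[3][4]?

r\c   0   1   2   3   4
  0   1   1   1   1   1
  1   1   2   3   4   5
  2   1   3   6  10  15
  3   1   4  10  20  35

35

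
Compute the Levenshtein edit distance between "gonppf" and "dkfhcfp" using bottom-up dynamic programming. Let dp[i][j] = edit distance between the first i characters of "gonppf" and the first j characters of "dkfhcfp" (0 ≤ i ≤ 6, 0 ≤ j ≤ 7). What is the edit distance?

   ''  d  k  f  h  c  f  p
''  0  1  2  3  4  5  6  7
 g  1  1  2  3  4  5  6  7
 o  2  2  2  3  4  5  6  7
 n  3  3  3  3  4  5  6  7
 p  4  4  4  4  4  5  6  6
 p  5  5  5  5  5  5  6  6
 f  6  6  6  5  6  6  5  6

6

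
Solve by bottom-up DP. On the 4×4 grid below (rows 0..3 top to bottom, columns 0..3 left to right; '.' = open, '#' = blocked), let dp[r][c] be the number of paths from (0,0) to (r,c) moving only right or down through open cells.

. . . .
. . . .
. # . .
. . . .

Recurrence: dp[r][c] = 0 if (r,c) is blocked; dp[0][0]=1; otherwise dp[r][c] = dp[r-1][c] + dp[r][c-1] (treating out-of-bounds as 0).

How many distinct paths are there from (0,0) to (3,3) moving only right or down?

11

r\c   0   1   2   3
  0   1   1   1   1
  1   1   2   3   4
  2   1   0   3   7
  3   1   1   4  11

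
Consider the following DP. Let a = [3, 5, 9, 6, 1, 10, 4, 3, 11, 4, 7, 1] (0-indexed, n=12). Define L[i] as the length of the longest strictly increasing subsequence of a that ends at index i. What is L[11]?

   i    0    1    2    3    4    5    6    7    8    9   10   11
a[i]    3    5    9    6    1   10    4    3   11    4    7    1
L[i]    1    2    3    3    1    4    2    2    5    3    4    1

1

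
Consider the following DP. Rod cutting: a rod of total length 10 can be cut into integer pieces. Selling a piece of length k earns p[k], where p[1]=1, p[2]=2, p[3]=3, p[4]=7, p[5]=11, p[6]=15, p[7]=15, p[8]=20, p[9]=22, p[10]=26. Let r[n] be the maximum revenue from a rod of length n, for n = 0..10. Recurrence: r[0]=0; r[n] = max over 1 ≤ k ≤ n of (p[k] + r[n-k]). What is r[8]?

20

   n    0    1    2    3    4    5    6    7    8    9   10
r[n]    0    1    2    3    7   11   15   16   20   22   26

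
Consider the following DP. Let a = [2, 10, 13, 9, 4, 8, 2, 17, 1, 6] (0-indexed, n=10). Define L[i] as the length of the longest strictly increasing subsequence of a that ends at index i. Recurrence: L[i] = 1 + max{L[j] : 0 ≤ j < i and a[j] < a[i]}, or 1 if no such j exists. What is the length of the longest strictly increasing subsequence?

   i    0    1    2    3    4    5    6    7    8    9
a[i]    2   10   13    9    4    8    2   17    1    6
L[i]    1    2    3    2    2    3    1    4    1    3

4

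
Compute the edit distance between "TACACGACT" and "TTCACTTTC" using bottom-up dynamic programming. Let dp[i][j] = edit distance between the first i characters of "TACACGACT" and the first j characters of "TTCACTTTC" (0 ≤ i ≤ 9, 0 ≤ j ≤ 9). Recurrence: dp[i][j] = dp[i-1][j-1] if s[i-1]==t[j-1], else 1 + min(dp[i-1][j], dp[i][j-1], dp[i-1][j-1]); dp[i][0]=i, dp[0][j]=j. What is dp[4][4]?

   ''  T  T  C  A  C  T  T  T  C
''  0  1  2  3  4  5  6  7  8  9
 T  1  0  1  2  3  4  5  6  7  8
 A  2  1  1  2  2  3  4  5  6  7
 C  3  2  2  1  2  2  3  4  5  6
 A  4  3  3  2  1  2  3  4  5  6
 C  5  4  4  3  2  1  2  3  4  5
 G  6  5  5  4  3  2  2  3  4  5
 A  7  6  6  5  4  3  3  3  4  5
 C  8  7  7  6  5  4  4  4  4  4
 T  9  8  7  7  6  5  4  4  4  5

1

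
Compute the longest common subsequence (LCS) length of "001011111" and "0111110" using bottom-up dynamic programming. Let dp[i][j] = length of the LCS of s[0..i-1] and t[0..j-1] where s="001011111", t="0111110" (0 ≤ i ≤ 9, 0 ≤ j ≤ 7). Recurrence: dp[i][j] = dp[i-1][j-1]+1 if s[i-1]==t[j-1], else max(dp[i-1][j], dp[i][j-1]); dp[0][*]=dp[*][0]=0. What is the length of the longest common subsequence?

6

   ''  0  1  1  1  1  1  0
''  0  0  0  0  0  0  0  0
 0  0  1  1  1  1  1  1  1
 0  0  1  1  1  1  1  1  2
 1  0  1  2  2  2  2  2  2
 0  0  1  2  2  2  2  2  3
 1  0  1  2  3  3  3  3  3
 1  0  1  2  3  4  4  4  4
 1  0  1  2  3  4  5  5  5
 1  0  1  2  3  4  5  6  6
 1  0  1  2  3  4  5  6  6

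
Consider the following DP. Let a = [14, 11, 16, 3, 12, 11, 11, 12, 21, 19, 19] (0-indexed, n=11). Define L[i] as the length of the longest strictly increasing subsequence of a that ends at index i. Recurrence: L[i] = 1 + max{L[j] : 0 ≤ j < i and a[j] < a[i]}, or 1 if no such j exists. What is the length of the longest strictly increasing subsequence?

   i    0    1    2    3    4    5    6    7    8    9   10
a[i]   14   11   16    3   12   11   11   12   21   19   19
L[i]    1    1    2    1    2    2    2    3    4    4    4

4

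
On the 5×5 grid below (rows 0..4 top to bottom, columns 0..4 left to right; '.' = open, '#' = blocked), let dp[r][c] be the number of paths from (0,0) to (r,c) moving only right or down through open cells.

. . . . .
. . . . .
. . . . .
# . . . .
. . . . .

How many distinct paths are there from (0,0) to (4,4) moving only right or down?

65

r\c   0   1   2   3   4
  0   1   1   1   1   1
  1   1   2   3   4   5
  2   1   3   6  10  15
  3   0   3   9  19  34
  4   0   3  12  31  65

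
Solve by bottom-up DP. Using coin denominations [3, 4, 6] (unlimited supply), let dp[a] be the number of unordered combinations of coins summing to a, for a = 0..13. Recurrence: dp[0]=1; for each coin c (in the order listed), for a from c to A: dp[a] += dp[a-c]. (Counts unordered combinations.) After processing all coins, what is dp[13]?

2

after  coin     0     1     2     3     4     5     6     7     8     9    10    11    12    13
          3     1     0     0     1     0     0     1     0     0     1     0     0     1     0
          4     1     0     0     1     1     0     1     1     1     1     1     1     2     1
          6     1     0     0     1     1     0     2     1     1     2     2     1     4     2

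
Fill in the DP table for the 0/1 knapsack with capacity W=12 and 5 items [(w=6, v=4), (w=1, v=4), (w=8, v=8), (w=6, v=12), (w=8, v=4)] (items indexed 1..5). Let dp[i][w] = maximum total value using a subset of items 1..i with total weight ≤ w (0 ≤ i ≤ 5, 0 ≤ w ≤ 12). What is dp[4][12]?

16

i\w   0   1   2   3   4   5   6   7   8   9  10  11  12
  0   0   0   0   0   0   0   0   0   0   0   0   0   0
  1   0   0   0   0   0   0   4   4   4   4   4   4   4
  2   0   4   4   4   4   4   4   8   8   8   8   8   8
  3   0   4   4   4   4   4   4   8   8  12  12  12  12
  4   0   4   4   4   4   4  12  16  16  16  16  16  16
  5   0   4   4   4   4   4  12  16  16  16  16  16  16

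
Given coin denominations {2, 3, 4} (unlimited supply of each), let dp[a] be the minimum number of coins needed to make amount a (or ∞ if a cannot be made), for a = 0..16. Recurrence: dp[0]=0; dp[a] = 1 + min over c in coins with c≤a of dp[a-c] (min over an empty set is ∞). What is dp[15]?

4

 a  0  1  2  3  4  5  6  7  8  9 10 11 12 13 14 15 16
dp  0  -  1  1  1  2  2  2  2  3  3  3  3  4  4  4  4
(- denotes ∞ / unreachable)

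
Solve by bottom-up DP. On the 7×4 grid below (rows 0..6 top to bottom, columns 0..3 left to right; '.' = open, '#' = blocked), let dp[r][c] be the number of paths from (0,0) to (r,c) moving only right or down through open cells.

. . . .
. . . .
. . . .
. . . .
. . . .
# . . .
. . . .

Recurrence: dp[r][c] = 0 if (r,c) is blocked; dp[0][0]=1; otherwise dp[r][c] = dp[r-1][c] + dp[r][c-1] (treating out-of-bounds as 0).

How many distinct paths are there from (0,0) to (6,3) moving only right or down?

80

r\c   0   1   2   3
  0   1   1   1   1
  1   1   2   3   4
  2   1   3   6  10
  3   1   4  10  20
  4   1   5  15  35
  5   0   5  20  55
  6   0   5  25  80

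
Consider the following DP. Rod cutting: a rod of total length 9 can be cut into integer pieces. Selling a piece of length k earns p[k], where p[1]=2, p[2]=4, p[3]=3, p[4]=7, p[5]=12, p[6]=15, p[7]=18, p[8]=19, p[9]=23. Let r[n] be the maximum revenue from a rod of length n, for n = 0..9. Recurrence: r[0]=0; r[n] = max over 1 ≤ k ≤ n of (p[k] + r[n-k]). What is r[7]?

   n    0    1    2    3    4    5    6    7    8    9
r[n]    0    2    4    6    8   12   15   18   20   23

18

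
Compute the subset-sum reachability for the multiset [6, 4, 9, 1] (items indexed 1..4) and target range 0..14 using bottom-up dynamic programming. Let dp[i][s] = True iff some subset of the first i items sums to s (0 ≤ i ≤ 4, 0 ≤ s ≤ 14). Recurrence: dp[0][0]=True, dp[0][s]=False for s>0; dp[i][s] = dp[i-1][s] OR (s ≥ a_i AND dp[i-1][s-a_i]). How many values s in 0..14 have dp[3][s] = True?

i\s   0   1   2   3   4   5   6   7   8   9  10  11  12  13  14
  0   T   F   F   F   F   F   F   F   F   F   F   F   F   F   F
  1   T   F   F   F   F   F   T   F   F   F   F   F   F   F   F
  2   T   F   F   F   T   F   T   F   F   F   T   F   F   F   F
  3   T   F   F   F   T   F   T   F   F   T   T   F   F   T   F
  4   T   T   F   F   T   T   T   T   F   T   T   T   F   T   T

6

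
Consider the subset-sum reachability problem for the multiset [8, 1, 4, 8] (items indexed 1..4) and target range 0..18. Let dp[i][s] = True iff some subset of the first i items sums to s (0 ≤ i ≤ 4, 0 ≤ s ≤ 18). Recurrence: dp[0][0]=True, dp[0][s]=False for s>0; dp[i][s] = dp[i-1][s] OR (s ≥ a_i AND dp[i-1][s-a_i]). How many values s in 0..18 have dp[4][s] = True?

i\s   0   1   2   3   4   5   6   7   8   9  10  11  12  13  14  15  16  17  18
  0   T   F   F   F   F   F   F   F   F   F   F   F   F   F   F   F   F   F   F
  1   T   F   F   F   F   F   F   F   T   F   F   F   F   F   F   F   F   F   F
  2   T   T   F   F   F   F   F   F   T   T   F   F   F   F   F   F   F   F   F
  3   T   T   F   F   T   T   F   F   T   T   F   F   T   T   F   F   F   F   F
  4   T   T   F   F   T   T   F   F   T   T   F   F   T   T   F   F   T   T   F

10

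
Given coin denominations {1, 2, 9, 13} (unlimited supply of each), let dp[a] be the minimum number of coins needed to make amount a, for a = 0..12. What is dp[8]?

4

 a  0  1  2  3  4  5  6  7  8  9 10 11 12
dp  0  1  1  2  2  3  3  4  4  1  2  2  3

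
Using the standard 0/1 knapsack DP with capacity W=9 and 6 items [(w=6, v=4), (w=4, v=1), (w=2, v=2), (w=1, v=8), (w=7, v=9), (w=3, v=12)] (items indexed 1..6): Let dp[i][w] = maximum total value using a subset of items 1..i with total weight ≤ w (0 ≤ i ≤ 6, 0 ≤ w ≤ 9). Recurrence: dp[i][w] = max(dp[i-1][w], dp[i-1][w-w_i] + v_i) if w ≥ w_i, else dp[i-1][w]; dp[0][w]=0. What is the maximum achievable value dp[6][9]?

22

i\w   0   1   2   3   4   5   6   7   8   9
  0   0   0   0   0   0   0   0   0   0   0
  1   0   0   0   0   0   0   4   4   4   4
  2   0   0   0   0   1   1   4   4   4   4
  3   0   0   2   2   2   2   4   4   6   6
  4   0   8   8  10  10  10  10  12  12  14
  5   0   8   8  10  10  10  10  12  17  17
  6   0   8   8  12  20  20  22  22  22  22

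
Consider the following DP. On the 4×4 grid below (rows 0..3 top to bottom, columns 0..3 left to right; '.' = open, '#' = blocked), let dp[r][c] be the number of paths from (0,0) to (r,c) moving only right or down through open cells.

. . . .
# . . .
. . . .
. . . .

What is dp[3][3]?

r\c   0   1   2   3
  0   1   1   1   1
  1   0   1   2   3
  2   0   1   3   6
  3   0   1   4  10

10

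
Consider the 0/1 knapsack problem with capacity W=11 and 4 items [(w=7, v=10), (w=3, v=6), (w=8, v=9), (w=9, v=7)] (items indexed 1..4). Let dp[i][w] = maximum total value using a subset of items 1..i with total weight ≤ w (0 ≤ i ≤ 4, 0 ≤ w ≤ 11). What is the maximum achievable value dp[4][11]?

i\w   0   1   2   3   4   5   6   7   8   9  10  11
  0   0   0   0   0   0   0   0   0   0   0   0   0
  1   0   0   0   0   0   0   0  10  10  10  10  10
  2   0   0   0   6   6   6   6  10  10  10  16  16
  3   0   0   0   6   6   6   6  10  10  10  16  16
  4   0   0   0   6   6   6   6  10  10  10  16  16

16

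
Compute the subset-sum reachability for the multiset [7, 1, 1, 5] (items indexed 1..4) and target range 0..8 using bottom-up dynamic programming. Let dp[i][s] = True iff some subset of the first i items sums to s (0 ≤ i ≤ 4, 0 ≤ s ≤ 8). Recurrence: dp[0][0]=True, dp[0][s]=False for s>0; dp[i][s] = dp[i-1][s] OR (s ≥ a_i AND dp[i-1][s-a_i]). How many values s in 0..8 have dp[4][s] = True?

7

i\s   0   1   2   3   4   5   6   7   8
  0   T   F   F   F   F   F   F   F   F
  1   T   F   F   F   F   F   F   T   F
  2   T   T   F   F   F   F   F   T   T
  3   T   T   T   F   F   F   F   T   T
  4   T   T   T   F   F   T   T   T   T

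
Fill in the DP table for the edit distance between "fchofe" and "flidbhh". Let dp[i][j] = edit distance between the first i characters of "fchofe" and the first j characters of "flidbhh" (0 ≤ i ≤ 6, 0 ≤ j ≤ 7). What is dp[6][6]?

   ''  f  l  i  d  b  h  h
''  0  1  2  3  4  5  6  7
 f  1  0  1  2  3  4  5  6
 c  2  1  1  2  3  4  5  6
 h  3  2  2  2  3  4  4  5
 o  4  3  3  3  3  4  5  5
 f  5  4  4  4  4  4  5  6
 e  6  5  5  5  5  5  5  6

5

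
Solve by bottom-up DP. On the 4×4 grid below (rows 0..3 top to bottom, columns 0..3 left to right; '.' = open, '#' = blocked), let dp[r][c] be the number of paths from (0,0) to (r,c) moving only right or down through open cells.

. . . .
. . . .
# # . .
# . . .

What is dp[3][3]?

r\c   0   1   2   3
  0   1   1   1   1
  1   1   2   3   4
  2   0   0   3   7
  3   0   0   3  10

10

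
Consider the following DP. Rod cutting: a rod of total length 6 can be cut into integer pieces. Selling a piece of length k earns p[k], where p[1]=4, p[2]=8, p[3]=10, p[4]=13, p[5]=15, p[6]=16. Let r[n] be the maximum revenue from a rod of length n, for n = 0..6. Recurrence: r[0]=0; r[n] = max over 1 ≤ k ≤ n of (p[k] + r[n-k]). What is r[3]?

12

   n    0    1    2    3    4    5    6
r[n]    0    4    8   12   16   20   24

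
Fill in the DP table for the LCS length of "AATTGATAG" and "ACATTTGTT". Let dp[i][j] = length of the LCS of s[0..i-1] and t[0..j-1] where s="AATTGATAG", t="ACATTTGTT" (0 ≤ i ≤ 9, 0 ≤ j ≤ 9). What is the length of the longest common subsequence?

6

   ''  A  C  A  T  T  T  G  T  T
''  0  0  0  0  0  0  0  0  0  0
 A  0  1  1  1  1  1  1  1  1  1
 A  0  1  1  2  2  2  2  2  2  2
 T  0  1  1  2  3  3  3  3  3  3
 T  0  1  1  2  3  4  4  4  4  4
 G  0  1  1  2  3  4  4  5  5  5
 A  0  1  1  2  3  4  4  5  5  5
 T  0  1  1  2  3  4  5  5  6  6
 A  0  1  1  2  3  4  5  5  6  6
 G  0  1  1  2  3  4  5  6  6  6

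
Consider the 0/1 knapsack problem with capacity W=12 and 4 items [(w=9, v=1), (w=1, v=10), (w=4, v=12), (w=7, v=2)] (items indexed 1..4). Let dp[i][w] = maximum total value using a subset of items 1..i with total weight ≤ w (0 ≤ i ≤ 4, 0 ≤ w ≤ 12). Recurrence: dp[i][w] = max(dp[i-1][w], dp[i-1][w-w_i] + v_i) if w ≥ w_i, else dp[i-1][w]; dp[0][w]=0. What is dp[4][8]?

i\w   0   1   2   3   4   5   6   7   8   9  10  11  12
  0   0   0   0   0   0   0   0   0   0   0   0   0   0
  1   0   0   0   0   0   0   0   0   0   1   1   1   1
  2   0  10  10  10  10  10  10  10  10  10  11  11  11
  3   0  10  10  10  12  22  22  22  22  22  22  22  22
  4   0  10  10  10  12  22  22  22  22  22  22  22  24

22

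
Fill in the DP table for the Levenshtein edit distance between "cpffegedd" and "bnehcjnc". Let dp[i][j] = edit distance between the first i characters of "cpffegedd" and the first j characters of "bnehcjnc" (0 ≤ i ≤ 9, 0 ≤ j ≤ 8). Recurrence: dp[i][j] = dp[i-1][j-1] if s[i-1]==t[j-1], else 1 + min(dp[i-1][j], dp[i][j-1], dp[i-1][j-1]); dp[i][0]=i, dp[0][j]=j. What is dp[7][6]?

7

   ''  b  n  e  h  c  j  n  c
''  0  1  2  3  4  5  6  7  8
 c  1  1  2  3  4  4  5  6  7
 p  2  2  2  3  4  5  5  6  7
 f  3  3  3  3  4  5  6  6  7
 f  4  4  4  4  4  5  6  7  7
 e  5  5  5  4  5  5  6  7  8
 g  6  6  6  5  5  6  6  7  8
 e  7  7  7  6  6  6  7  7  8
 d  8  8  8  7  7  7  7  8  8
 d  9  9  9  8  8  8  8  8  9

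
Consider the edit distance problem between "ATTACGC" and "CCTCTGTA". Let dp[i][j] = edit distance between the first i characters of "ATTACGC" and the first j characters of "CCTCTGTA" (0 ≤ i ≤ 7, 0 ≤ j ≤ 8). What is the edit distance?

   ''  C  C  T  C  T  G  T  A
''  0  1  2  3  4  5  6  7  8
 A  1  1  2  3  4  5  6  7  7
 T  2  2  2  2  3  4  5  6  7
 T  3  3  3  2  3  3  4  5  6
 A  4  4  4  3  3  4  4  5  5
 C  5  4  4  4  3  4  5  5  6
 G  6  5  5  5  4  4  4  5  6
 C  7  6  5  6  5  5  5  5  6

6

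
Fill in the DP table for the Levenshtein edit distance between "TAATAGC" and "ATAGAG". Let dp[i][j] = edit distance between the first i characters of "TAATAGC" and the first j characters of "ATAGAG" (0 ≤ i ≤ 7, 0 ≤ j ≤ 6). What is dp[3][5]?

2

   ''  A  T  A  G  A  G
''  0  1  2  3  4  5  6
 T  1  1  1  2  3  4  5
 A  2  1  2  1  2  3  4
 A  3  2  2  2  2  2  3
 T  4  3  2  3  3  3  3
 A  5  4  3  2  3  3  4
 G  6  5  4  3  2  3  3
 C  7  6  5  4  3  3  4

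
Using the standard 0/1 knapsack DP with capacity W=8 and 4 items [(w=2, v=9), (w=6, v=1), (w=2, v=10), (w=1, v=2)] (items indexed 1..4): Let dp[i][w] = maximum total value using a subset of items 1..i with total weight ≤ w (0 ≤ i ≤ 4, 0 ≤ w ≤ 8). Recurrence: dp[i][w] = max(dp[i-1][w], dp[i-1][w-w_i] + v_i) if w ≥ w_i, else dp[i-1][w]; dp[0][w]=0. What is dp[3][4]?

i\w   0   1   2   3   4   5   6   7   8
  0   0   0   0   0   0   0   0   0   0
  1   0   0   9   9   9   9   9   9   9
  2   0   0   9   9   9   9   9   9  10
  3   0   0  10  10  19  19  19  19  19
  4   0   2  10  12  19  21  21  21  21

19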